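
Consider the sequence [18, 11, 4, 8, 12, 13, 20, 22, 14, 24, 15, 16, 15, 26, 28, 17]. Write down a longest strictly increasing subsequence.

4, 8, 12, 13, 20, 22, 24, 26, 28

Patience tails give the LIS length; then backtrack through the dp parents:
18 → extends → [18]
11 → replaces 18 → [11]
4 → replaces 11 → [4]
8 → extends → [4, 8]
12 → extends → [4, 8, 12]
13 → extends → [4, 8, 12, 13]
20 → extends → [4, 8, 12, 13, 20]
22 → extends → [4, 8, 12, 13, 20, 22]
14 → replaces 20 → [4, 8, 12, 13, 14, 22]
24 → extends → [4, 8, 12, 13, 14, 22, 24]
15 → replaces 22 → [4, 8, 12, 13, 14, 15, 24]
16 → replaces 24 → [4, 8, 12, 13, 14, 15, 16]
15 → already a tail → [4, 8, 12, 13, 14, 15, 16]
26 → extends → [4, 8, 12, 13, 14, 15, 16, 26]
28 → extends → [4, 8, 12, 13, 14, 15, 16, 26, 28]
17 → replaces 26 → [4, 8, 12, 13, 14, 15, 16, 17, 28]
Length 9; one witness is 4, 8, 12, 13, 20, 22, 24, 26, 28.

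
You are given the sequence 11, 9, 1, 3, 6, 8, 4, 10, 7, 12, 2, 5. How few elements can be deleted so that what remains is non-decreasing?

Fewest deletions = n − (longest non-decreasing subsequence).
i:      1  2  3  4  5  6  7  8  9 10 11 12
a[i]:  11  9  1  3  6  8  4 10  7 12  2  5
dp:     1  1  1  2  3  4  3  5  4  6  2  4
max dp = 6, so deletions = 12 − 6 = 6.

6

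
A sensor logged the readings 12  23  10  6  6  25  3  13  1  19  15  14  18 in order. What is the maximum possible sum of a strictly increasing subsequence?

60

Let S[i] be the best sum of a strictly increasing subsequence ending at i:
i:      1  2  3  4  5  6  7  8  9 10 11 12 13
a[i]:  12 23 10  6  6 25  3 13  1 19 15 14 18
S:     12 35 10  6  6 60  3 25  1 44 40 39 58
Maximum is 60 (e.g. 12 + 23 + 25).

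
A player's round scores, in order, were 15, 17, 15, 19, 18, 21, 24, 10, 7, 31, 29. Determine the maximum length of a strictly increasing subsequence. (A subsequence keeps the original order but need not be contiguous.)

6

Track the smallest tail for each achievable length (strict):
15 → extends → [15]
17 → extends → [15, 17]
15 → already a tail → [15, 17]
19 → extends → [15, 17, 19]
18 → replaces 19 → [15, 17, 18]
21 → extends → [15, 17, 18, 21]
24 → extends → [15, 17, 18, 21, 24]
10 → replaces 15 → [10, 17, 18, 21, 24]
7 → replaces 10 → [7, 17, 18, 21, 24]
31 → extends → [7, 17, 18, 21, 24, 31]
29 → replaces 31 → [7, 17, 18, 21, 24, 29]
Six tails, so the longest strictly increasing subsequence has length 6 (e.g. 15, 17, 19, 21, 24, 31).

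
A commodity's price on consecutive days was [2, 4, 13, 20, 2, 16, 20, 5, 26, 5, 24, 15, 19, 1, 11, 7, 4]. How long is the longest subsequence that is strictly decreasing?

6

Negate each value so 'decreasing' becomes 'increasing', then run patience tails on the negated sequence:
-2 → extends → [-2]
-4 → replaces -2 → [-4]
-13 → replaces -4 → [-13]
-20 → replaces -13 → [-20]
-2 → extends → [-20, -2]
-16 → replaces -2 → [-20, -16]
-20 → already a tail → [-20, -16]
-5 → extends → [-20, -16, -5]
-26 → replaces -20 → [-26, -16, -5]
-5 → already a tail → [-26, -16, -5]
-24 → replaces -16 → [-26, -24, -5]
-15 → replaces -5 → [-26, -24, -15]
-19 → replaces -15 → [-26, -24, -19]
-1 → extends → [-26, -24, -19, -1]
-11 → replaces -1 → [-26, -24, -19, -11]
-7 → extends → [-26, -24, -19, -11, -7]
-4 → extends → [-26, -24, -19, -11, -7, -4]
Six tails, so the longest strictly decreasing subsequence of the original has length 6.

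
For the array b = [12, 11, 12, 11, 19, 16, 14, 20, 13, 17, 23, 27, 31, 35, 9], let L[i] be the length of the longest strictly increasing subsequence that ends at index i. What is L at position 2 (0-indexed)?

dp[i] = 1 + max{dp[j] : j<i, b[j]<b[i]} (or 1 if no such j):
i:      0  1  2  3  4  5  6  7  8  9 10 11 12 13 14
b[i]:  12 11 12 11 19 16 14 20 13 17 23 27 31 35  9
dp:     1  1  2  1  3  3  3  4  3  4  5  6  7  8  1
At index 2 the value is 2.

2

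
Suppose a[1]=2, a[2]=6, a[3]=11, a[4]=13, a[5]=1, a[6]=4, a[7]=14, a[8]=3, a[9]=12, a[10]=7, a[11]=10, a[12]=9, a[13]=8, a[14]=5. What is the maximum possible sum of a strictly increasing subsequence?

46

Let S[i] be the best sum of a strictly increasing subsequence ending at i:
i:      1  2  3  4  5  6  7  8  9 10 11 12 13 14
a[i]:   2  6 11 13  1  4 14  3 12  7 10  9  8  5
S:      2  8 19 32  1  6 46  5 31 15 25 24 23 11
Maximum is 46 (e.g. 2 + 6 + 11 + 13 + 14).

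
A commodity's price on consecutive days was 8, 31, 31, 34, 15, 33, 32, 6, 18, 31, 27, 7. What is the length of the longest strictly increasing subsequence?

4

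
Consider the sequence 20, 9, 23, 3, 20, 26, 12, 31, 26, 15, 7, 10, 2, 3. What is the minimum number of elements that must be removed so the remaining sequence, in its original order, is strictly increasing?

10

Fewest deletions = n − (longest strictly increasing subsequence).
Patience tails:
20 → extends → [20]
9 → replaces 20 → [9]
23 → extends → [9, 23]
3 → replaces 9 → [3, 23]
20 → replaces 23 → [3, 20]
26 → extends → [3, 20, 26]
12 → replaces 20 → [3, 12, 26]
31 → extends → [3, 12, 26, 31]
26 → already a tail → [3, 12, 26, 31]
15 → replaces 26 → [3, 12, 15, 31]
7 → replaces 12 → [3, 7, 15, 31]
10 → replaces 15 → [3, 7, 10, 31]
2 → replaces 3 → [2, 7, 10, 31]
3 → replaces 7 → [2, 3, 10, 31]
Longest strictly increasing subsequence has length 4, so deletions = 14 − 4 = 10.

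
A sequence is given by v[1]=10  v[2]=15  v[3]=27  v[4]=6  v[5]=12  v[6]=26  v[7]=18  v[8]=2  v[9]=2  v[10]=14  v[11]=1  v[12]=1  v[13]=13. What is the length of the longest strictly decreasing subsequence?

5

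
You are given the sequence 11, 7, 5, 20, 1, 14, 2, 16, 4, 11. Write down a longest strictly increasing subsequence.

1, 2, 4, 11

Patience tails give the LIS length; then backtrack through the dp parents:
11 → extends → [11]
7 → replaces 11 → [7]
5 → replaces 7 → [5]
20 → extends → [5, 20]
1 → replaces 5 → [1, 20]
14 → replaces 20 → [1, 14]
2 → replaces 14 → [1, 2]
16 → extends → [1, 2, 16]
4 → replaces 16 → [1, 2, 4]
11 → extends → [1, 2, 4, 11]
Length 4; one witness is 1, 2, 4, 11.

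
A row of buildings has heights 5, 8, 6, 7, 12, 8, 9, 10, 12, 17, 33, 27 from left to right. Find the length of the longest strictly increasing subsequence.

Let dp[i] be the length of the longest such subsequence ending at index i:
i:      1  2  3  4  5  6  7  8  9 10 11 12
a[i]:   5  8  6  7 12  8  9 10 12 17 33 27
dp:     1  2  2  3  4  4  5  6  7  8  9  9
Maximum dp value is 9.

9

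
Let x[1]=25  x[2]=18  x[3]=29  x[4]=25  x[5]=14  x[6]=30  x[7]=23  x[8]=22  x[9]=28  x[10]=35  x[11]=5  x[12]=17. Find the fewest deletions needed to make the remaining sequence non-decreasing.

8

Fewest deletions = n − (longest non-decreasing subsequence).
i:      1  2  3  4  5  6  7  8  9 10 11 12
x[i]:  25 18 29 25 14 30 23 22 28 35  5 17
dp:     1  1  2  2  1  3  2  2  3  4  1  2
max dp = 4, so deletions = 12 − 4 = 8.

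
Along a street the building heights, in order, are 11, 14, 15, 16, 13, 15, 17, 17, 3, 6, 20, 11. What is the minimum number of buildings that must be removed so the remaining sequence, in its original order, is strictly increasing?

Fewest deletions = n − (longest strictly increasing subsequence).
i:      1  2  3  4  5  6  7  8  9 10 11 12
a[i]:  11 14 15 16 13 15 17 17  3  6 20 11
dp:     1  2  3  4  2  3  5  5  1  2  6  3
max dp = 6, so deletions = 12 − 6 = 6.

6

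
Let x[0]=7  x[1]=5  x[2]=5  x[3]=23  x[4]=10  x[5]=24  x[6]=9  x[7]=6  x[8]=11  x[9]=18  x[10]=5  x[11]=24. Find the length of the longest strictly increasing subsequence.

Let dp[i] be the length of the longest such subsequence ending at index i:
i:      0  1  2  3  4  5  6  7  8  9 10 11
x[i]:   7  5  5 23 10 24  9  6 11 18  5 24
dp:     1  1  1  2  2  3  2  2  3  4  1  5
Maximum dp value is 5.

5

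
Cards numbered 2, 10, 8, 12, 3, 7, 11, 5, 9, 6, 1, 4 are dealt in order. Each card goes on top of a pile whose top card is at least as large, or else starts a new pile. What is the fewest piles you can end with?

4

Place each on the leftmost legal pile:
2 → new pile 1 (tops now [2])
10 → new pile 2 (tops now [2, 10])
8 → pile 2 (tops now [2, 8])
12 → new pile 3 (tops now [2, 8, 12])
3 → pile 2 (tops now [2, 3, 12])
7 → pile 3 (tops now [2, 3, 7])
11 → new pile 4 (tops now [2, 3, 7, 11])
5 → pile 3 (tops now [2, 3, 5, 11])
9 → pile 4 (tops now [2, 3, 5, 9])
6 → pile 4 (tops now [2, 3, 5, 6])
1 → pile 1 (tops now [1, 3, 5, 6])
4 → pile 3 (tops now [1, 3, 4, 6])
Four piles.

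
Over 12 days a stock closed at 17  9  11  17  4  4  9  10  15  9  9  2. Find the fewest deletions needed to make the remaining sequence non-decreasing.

Fewest deletions = n − (longest non-decreasing subsequence).
Patience tails:
17 → extends → [17]
9 → replaces 17 → [9]
11 → extends → [9, 11]
17 → extends → [9, 11, 17]
4 → replaces 9 → [4, 11, 17]
4 → replaces 11 → [4, 4, 17]
9 → replaces 17 → [4, 4, 9]
10 → extends → [4, 4, 9, 10]
15 → extends → [4, 4, 9, 10, 15]
9 → replaces 10 → [4, 4, 9, 9, 15]
9 → replaces 15 → [4, 4, 9, 9, 9]
2 → replaces 4 → [2, 4, 9, 9, 9]
Longest non-decreasing subsequence has length 5, so deletions = 12 − 5 = 7.

7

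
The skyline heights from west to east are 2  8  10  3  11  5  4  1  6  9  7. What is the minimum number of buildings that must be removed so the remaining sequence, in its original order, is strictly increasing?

Fewest deletions = n − (longest strictly increasing subsequence).
i:      1  2  3  4  5  6  7  8  9 10 11
a[i]:   2  8 10  3 11  5  4  1  6  9  7
dp:     1  2  3  2  4  3  3  1  4  5  5
max dp = 5, so deletions = 11 − 5 = 6.

6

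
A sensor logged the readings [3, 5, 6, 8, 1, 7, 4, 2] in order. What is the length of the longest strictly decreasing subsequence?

4

Negate each value so 'decreasing' becomes 'increasing', then run patience tails on the negated sequence:
-3 → extends → [-3]
-5 → replaces -3 → [-5]
-6 → replaces -5 → [-6]
-8 → replaces -6 → [-8]
-1 → extends → [-8, -1]
-7 → replaces -1 → [-8, -7]
-4 → extends → [-8, -7, -4]
-2 → extends → [-8, -7, -4, -2]
Four tails, so the longest strictly decreasing subsequence of the original has length 4.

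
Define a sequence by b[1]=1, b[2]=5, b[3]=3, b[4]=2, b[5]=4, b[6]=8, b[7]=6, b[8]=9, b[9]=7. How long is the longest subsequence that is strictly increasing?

Let dp[i] be the length of the longest such subsequence ending at index i:
i:     1 2 3 4 5 6 7 8 9
b[i]:  1 5 3 2 4 8 6 9 7
dp:    1 2 2 2 3 4 4 5 5
Maximum dp value is 5.

5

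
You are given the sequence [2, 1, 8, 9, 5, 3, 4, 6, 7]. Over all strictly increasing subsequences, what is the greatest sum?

Let S[i] be the best sum of a strictly increasing subsequence ending at i:
i:      1  2  3  4  5  6  7  8  9
a[i]:   2  1  8  9  5  3  4  6  7
S:      2  1 10 19  7  5  9 15 22
Maximum is 22 (e.g. 2 + 3 + 4 + 6 + 7).

22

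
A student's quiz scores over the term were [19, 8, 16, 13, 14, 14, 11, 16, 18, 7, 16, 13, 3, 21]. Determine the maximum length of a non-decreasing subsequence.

Track the smallest tail for each achievable length (allowing ties):
19 → extends → [19]
8 → replaces 19 → [8]
16 → extends → [8, 16]
13 → replaces 16 → [8, 13]
14 → extends → [8, 13, 14]
14 → extends → [8, 13, 14, 14]
11 → replaces 13 → [8, 11, 14, 14]
16 → extends → [8, 11, 14, 14, 16]
18 → extends → [8, 11, 14, 14, 16, 18]
7 → replaces 8 → [7, 11, 14, 14, 16, 18]
16 → replaces 18 → [7, 11, 14, 14, 16, 16]
13 → replaces 14 → [7, 11, 13, 14, 16, 16]
3 → replaces 7 → [3, 11, 13, 14, 16, 16]
21 → extends → [3, 11, 13, 14, 16, 16, 21]
Seven tails, so the longest non-decreasing subsequence has length 7 (e.g. 8, 13, 14, 14, 16, 18, 21).

7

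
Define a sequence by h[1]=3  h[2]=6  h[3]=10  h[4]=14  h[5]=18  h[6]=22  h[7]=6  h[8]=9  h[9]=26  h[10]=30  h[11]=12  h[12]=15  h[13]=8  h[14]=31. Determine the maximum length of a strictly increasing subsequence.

9

Track the smallest tail for each achievable length (strict):
3 → extends → [3]
6 → extends → [3, 6]
10 → extends → [3, 6, 10]
14 → extends → [3, 6, 10, 14]
18 → extends → [3, 6, 10, 14, 18]
22 → extends → [3, 6, 10, 14, 18, 22]
6 → already a tail → [3, 6, 10, 14, 18, 22]
9 → replaces 10 → [3, 6, 9, 14, 18, 22]
26 → extends → [3, 6, 9, 14, 18, 22, 26]
30 → extends → [3, 6, 9, 14, 18, 22, 26, 30]
12 → replaces 14 → [3, 6, 9, 12, 18, 22, 26, 30]
15 → replaces 18 → [3, 6, 9, 12, 15, 22, 26, 30]
8 → replaces 9 → [3, 6, 8, 12, 15, 22, 26, 30]
31 → extends → [3, 6, 8, 12, 15, 22, 26, 30, 31]
Nine tails, so the longest strictly increasing subsequence has length 9 (e.g. 3, 6, 10, 14, 18, 22, 26, 30, 31).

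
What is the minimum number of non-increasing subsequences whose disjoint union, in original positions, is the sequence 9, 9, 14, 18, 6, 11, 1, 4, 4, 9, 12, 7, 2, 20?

Place each on the leftmost legal pile:
9 → new pile 1 (tops now [9])
9 → pile 1 (tops now [9])
14 → new pile 2 (tops now [9, 14])
18 → new pile 3 (tops now [9, 14, 18])
6 → pile 1 (tops now [6, 14, 18])
11 → pile 2 (tops now [6, 11, 18])
1 → pile 1 (tops now [1, 11, 18])
4 → pile 2 (tops now [1, 4, 18])
4 → pile 2 (tops now [1, 4, 18])
9 → pile 3 (tops now [1, 4, 9])
12 → new pile 4 (tops now [1, 4, 9, 12])
7 → pile 3 (tops now [1, 4, 7, 12])
2 → pile 2 (tops now [1, 2, 7, 12])
20 → new pile 5 (tops now [1, 2, 7, 12, 20])
Five piles.

5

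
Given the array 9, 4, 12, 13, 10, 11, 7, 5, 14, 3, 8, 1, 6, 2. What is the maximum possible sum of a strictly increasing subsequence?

Let S[i] be the best sum of a strictly increasing subsequence ending at i:
i:      1  2  3  4  5  6  7  8  9 10 11 12 13 14
a[i]:   9  4 12 13 10 11  7  5 14  3  8  1  6  2
S:      9  4 21 34 19 30 11  9 48  3 19  1 15  3
Maximum is 48 (e.g. 9 + 12 + 13 + 14).

48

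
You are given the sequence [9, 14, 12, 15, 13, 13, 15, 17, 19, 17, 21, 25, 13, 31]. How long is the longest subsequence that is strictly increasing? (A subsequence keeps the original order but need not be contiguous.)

9

Let dp[i] be the length of the longest such subsequence ending at index i:
i:      1  2  3  4  5  6  7  8  9 10 11 12 13 14
a[i]:   9 14 12 15 13 13 15 17 19 17 21 25 13 31
dp:     1  2  2  3  3  3  4  5  6  5  7  8  3  9
Maximum dp value is 9.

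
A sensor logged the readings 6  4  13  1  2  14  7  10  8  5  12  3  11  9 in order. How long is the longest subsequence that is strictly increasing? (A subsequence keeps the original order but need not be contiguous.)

5

Let dp[i] be the length of the longest such subsequence ending at index i:
i:      1  2  3  4  5  6  7  8  9 10 11 12 13 14
a[i]:   6  4 13  1  2 14  7 10  8  5 12  3 11  9
dp:     1  1  2  1  2  3  3  4  4  3  5  3  5  5
Maximum dp value is 5.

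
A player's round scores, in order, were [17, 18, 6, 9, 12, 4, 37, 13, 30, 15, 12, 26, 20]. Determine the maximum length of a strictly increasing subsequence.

6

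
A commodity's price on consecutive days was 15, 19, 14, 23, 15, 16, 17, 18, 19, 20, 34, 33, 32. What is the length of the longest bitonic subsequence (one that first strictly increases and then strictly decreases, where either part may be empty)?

10

inc[i] = longest strictly increasing subsequence ending at i; dec[i] = longest strictly decreasing subsequence starting at i:
i:      1  2  3  4  5  6  7  8  9 10 11 12 13
a[i]:  15 19 14 23 15 16 17 18 19 20 34 33 32
inc:    1  2  1  3  2  3  4  5  6  7  8  8  8
dec:    2  2  1  2  1  1  1  1  1  1  3  2  1
Best peak at i=11 (value 34): inc=8, dec=3, length 8+3−1 = 10.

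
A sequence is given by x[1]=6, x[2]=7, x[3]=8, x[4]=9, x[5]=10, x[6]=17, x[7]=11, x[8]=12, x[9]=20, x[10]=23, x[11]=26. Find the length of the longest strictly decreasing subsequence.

2

Let dp[i] be the longest strictly decreasing subsequence ending at i:
i:      1  2  3  4  5  6  7  8  9 10 11
x[i]:   6  7  8  9 10 17 11 12 20 23 26
dp:     1  1  1  1  1  1  2  2  1  1  1
Maximum is 2.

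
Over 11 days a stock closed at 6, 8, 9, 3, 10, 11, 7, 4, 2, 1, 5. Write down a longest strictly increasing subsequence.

6, 8, 9, 10, 11

Patience tails give the LIS length; then backtrack through the dp parents:
6 → extends → [6]
8 → extends → [6, 8]
9 → extends → [6, 8, 9]
3 → replaces 6 → [3, 8, 9]
10 → extends → [3, 8, 9, 10]
11 → extends → [3, 8, 9, 10, 11]
7 → replaces 8 → [3, 7, 9, 10, 11]
4 → replaces 7 → [3, 4, 9, 10, 11]
2 → replaces 3 → [2, 4, 9, 10, 11]
1 → replaces 2 → [1, 4, 9, 10, 11]
5 → replaces 9 → [1, 4, 5, 10, 11]
Length 5; one witness is 6, 8, 9, 10, 11.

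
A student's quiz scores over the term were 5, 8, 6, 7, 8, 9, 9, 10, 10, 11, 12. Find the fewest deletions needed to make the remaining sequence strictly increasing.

Fewest deletions = n − (longest strictly increasing subsequence).
Patience tails:
5 → extends → [5]
8 → extends → [5, 8]
6 → replaces 8 → [5, 6]
7 → extends → [5, 6, 7]
8 → extends → [5, 6, 7, 8]
9 → extends → [5, 6, 7, 8, 9]
9 → already a tail → [5, 6, 7, 8, 9]
10 → extends → [5, 6, 7, 8, 9, 10]
10 → already a tail → [5, 6, 7, 8, 9, 10]
11 → extends → [5, 6, 7, 8, 9, 10, 11]
12 → extends → [5, 6, 7, 8, 9, 10, 11, 12]
Longest strictly increasing subsequence has length 8, so deletions = 11 − 8 = 3.

3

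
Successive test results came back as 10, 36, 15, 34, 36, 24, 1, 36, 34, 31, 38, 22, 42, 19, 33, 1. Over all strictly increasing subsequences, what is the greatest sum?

Let S[i] be the best sum of a strictly increasing subsequence ending at i:
i:       1   2   3   4   5   6   7   8   9  10  11  12  13  14  15  16
a[i]:   10  36  15  34  36  24   1  36  34  31  38  22  42  19  33   1
S:      10  46  25  59  95  49   1  95  83  80 133  47 175  44 113   1
Maximum is 175 (e.g. 10 + 15 + 34 + 36 + 38 + 42).

175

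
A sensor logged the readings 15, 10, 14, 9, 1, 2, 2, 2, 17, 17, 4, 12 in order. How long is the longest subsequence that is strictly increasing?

Track the smallest tail for each achievable length (strict):
15 → extends → [15]
10 → replaces 15 → [10]
14 → extends → [10, 14]
9 → replaces 10 → [9, 14]
1 → replaces 9 → [1, 14]
2 → replaces 14 → [1, 2]
2 → already a tail → [1, 2]
2 → already a tail → [1, 2]
17 → extends → [1, 2, 17]
17 → already a tail → [1, 2, 17]
4 → replaces 17 → [1, 2, 4]
12 → extends → [1, 2, 4, 12]
Four tails, so the longest strictly increasing subsequence has length 4 (e.g. 1, 2, 4, 12).

4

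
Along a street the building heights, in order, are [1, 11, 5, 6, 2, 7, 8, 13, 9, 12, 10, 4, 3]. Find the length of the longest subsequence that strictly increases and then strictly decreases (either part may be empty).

10

inc[i] = longest strictly increasing subsequence ending at i; dec[i] = longest strictly decreasing subsequence starting at i:
i:      1  2  3  4  5  6  7  8  9 10 11 12 13
a[i]:   1 11  5  6  2  7  8 13  9 12 10  4  3
inc:    1  2  2  3  2  4  5  6  6  7  7  3  3
dec:    1  4  3  3  1  3  3  5  3  4  3  2  1
Best peak at i=8 (value 13): inc=6, dec=5, length 6+5−1 = 10.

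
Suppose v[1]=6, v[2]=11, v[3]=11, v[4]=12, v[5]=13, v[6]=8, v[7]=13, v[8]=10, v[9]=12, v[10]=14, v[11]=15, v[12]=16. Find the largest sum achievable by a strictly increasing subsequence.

Let S[i] be the best sum of a strictly increasing subsequence ending at i:
i:      1  2  3  4  5  6  7  8  9 10 11 12
v[i]:   6 11 11 12 13  8 13 10 12 14 15 16
S:      6 17 17 29 42 14 42 24 36 56 71 87
Maximum is 87 (e.g. 6 + 11 + 12 + 13 + 14 + 15 + 16).

87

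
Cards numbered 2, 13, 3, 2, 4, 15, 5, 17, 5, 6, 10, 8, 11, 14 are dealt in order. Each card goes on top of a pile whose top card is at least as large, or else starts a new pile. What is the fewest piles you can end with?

8

Place each on the leftmost legal pile:
2 → new pile 1 (tops now [2])
13 → new pile 2 (tops now [2, 13])
3 → pile 2 (tops now [2, 3])
2 → pile 1 (tops now [2, 3])
4 → new pile 3 (tops now [2, 3, 4])
15 → new pile 4 (tops now [2, 3, 4, 15])
5 → pile 4 (tops now [2, 3, 4, 5])
17 → new pile 5 (tops now [2, 3, 4, 5, 17])
5 → pile 4 (tops now [2, 3, 4, 5, 17])
6 → pile 5 (tops now [2, 3, 4, 5, 6])
10 → new pile 6 (tops now [2, 3, 4, 5, 6, 10])
8 → pile 6 (tops now [2, 3, 4, 5, 6, 8])
11 → new pile 7 (tops now [2, 3, 4, 5, 6, 8, 11])
14 → new pile 8 (tops now [2, 3, 4, 5, 6, 8, 11, 14])
Eight piles.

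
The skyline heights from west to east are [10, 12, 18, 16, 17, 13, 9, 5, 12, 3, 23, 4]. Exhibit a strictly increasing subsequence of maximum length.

Patience tails give the LIS length; then backtrack through the dp parents:
10 → extends → [10]
12 → extends → [10, 12]
18 → extends → [10, 12, 18]
16 → replaces 18 → [10, 12, 16]
17 → extends → [10, 12, 16, 17]
13 → replaces 16 → [10, 12, 13, 17]
9 → replaces 10 → [9, 12, 13, 17]
5 → replaces 9 → [5, 12, 13, 17]
12 → already a tail → [5, 12, 13, 17]
3 → replaces 5 → [3, 12, 13, 17]
23 → extends → [3, 12, 13, 17, 23]
4 → replaces 12 → [3, 4, 13, 17, 23]
Length 5; one witness is 10, 12, 16, 17, 23.

10, 12, 16, 17, 23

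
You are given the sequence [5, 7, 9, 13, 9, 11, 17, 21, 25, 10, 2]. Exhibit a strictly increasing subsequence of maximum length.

Patience tails give the LIS length; then backtrack through the dp parents:
5 → extends → [5]
7 → extends → [5, 7]
9 → extends → [5, 7, 9]
13 → extends → [5, 7, 9, 13]
9 → already a tail → [5, 7, 9, 13]
11 → replaces 13 → [5, 7, 9, 11]
17 → extends → [5, 7, 9, 11, 17]
21 → extends → [5, 7, 9, 11, 17, 21]
25 → extends → [5, 7, 9, 11, 17, 21, 25]
10 → replaces 11 → [5, 7, 9, 10, 17, 21, 25]
2 → replaces 5 → [2, 7, 9, 10, 17, 21, 25]
Length 7; one witness is 5, 7, 9, 13, 17, 21, 25.

5, 7, 9, 13, 17, 21, 25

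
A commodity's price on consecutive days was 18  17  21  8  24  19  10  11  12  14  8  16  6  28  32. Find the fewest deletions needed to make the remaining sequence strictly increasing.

Fewest deletions = n − (longest strictly increasing subsequence).
Patience tails:
18 → extends → [18]
17 → replaces 18 → [17]
21 → extends → [17, 21]
8 → replaces 17 → [8, 21]
24 → extends → [8, 21, 24]
19 → replaces 21 → [8, 19, 24]
10 → replaces 19 → [8, 10, 24]
11 → replaces 24 → [8, 10, 11]
12 → extends → [8, 10, 11, 12]
14 → extends → [8, 10, 11, 12, 14]
8 → already a tail → [8, 10, 11, 12, 14]
16 → extends → [8, 10, 11, 12, 14, 16]
6 → replaces 8 → [6, 10, 11, 12, 14, 16]
28 → extends → [6, 10, 11, 12, 14, 16, 28]
32 → extends → [6, 10, 11, 12, 14, 16, 28, 32]
Longest strictly increasing subsequence has length 8, so deletions = 15 − 8 = 7.

7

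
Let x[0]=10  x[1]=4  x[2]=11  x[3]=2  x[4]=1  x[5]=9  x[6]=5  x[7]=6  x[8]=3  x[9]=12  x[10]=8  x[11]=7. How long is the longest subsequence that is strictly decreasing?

Let dp[i] be the longest strictly decreasing subsequence ending at i:
i:      0  1  2  3  4  5  6  7  8  9 10 11
x[i]:  10  4 11  2  1  9  5  6  3 12  8  7
dp:     1  2  1  3  4  2  3  3  4  1  3  4
Maximum is 4.

4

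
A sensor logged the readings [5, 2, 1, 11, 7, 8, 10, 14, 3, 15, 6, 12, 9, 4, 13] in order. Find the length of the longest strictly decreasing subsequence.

4

Negate each value so 'decreasing' becomes 'increasing', then run patience tails on the negated sequence:
-5 → extends → [-5]
-2 → extends → [-5, -2]
-1 → extends → [-5, -2, -1]
-11 → replaces -5 → [-11, -2, -1]
-7 → replaces -2 → [-11, -7, -1]
-8 → replaces -7 → [-11, -8, -1]
-10 → replaces -8 → [-11, -10, -1]
-14 → replaces -11 → [-14, -10, -1]
-3 → replaces -1 → [-14, -10, -3]
-15 → replaces -14 → [-15, -10, -3]
-6 → replaces -3 → [-15, -10, -6]
-12 → replaces -10 → [-15, -12, -6]
-9 → replaces -6 → [-15, -12, -9]
-4 → extends → [-15, -12, -9, -4]
-13 → replaces -12 → [-15, -13, -9, -4]
Four tails, so the longest strictly decreasing subsequence of the original has length 4.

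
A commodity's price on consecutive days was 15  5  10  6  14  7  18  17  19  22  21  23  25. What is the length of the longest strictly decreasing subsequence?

3

Negate each value so 'decreasing' becomes 'increasing', then run patience tails on the negated sequence:
-15 → extends → [-15]
-5 → extends → [-15, -5]
-10 → replaces -5 → [-15, -10]
-6 → extends → [-15, -10, -6]
-14 → replaces -10 → [-15, -14, -6]
-7 → replaces -6 → [-15, -14, -7]
-18 → replaces -15 → [-18, -14, -7]
-17 → replaces -14 → [-18, -17, -7]
-19 → replaces -18 → [-19, -17, -7]
-22 → replaces -19 → [-22, -17, -7]
-21 → replaces -17 → [-22, -21, -7]
-23 → replaces -22 → [-23, -21, -7]
-25 → replaces -23 → [-25, -21, -7]
Three tails, so the longest strictly decreasing subsequence of the original has length 3.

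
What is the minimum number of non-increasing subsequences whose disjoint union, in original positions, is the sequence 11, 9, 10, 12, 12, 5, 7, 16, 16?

Place each on the leftmost legal pile:
11 → new pile 1 (tops now [11])
9 → pile 1 (tops now [9])
10 → new pile 2 (tops now [9, 10])
12 → new pile 3 (tops now [9, 10, 12])
12 → pile 3 (tops now [9, 10, 12])
5 → pile 1 (tops now [5, 10, 12])
7 → pile 2 (tops now [5, 7, 12])
16 → new pile 4 (tops now [5, 7, 12, 16])
16 → pile 4 (tops now [5, 7, 12, 16])
Four piles.

4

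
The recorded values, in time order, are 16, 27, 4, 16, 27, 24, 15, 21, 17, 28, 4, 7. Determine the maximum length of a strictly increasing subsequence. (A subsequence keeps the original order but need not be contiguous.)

Let dp[i] be the length of the longest such subsequence ending at index i:
i:      1  2  3  4  5  6  7  8  9 10 11 12
a[i]:  16 27  4 16 27 24 15 21 17 28  4  7
dp:     1  2  1  2  3  3  2  3  3  4  1  2
Maximum dp value is 4.

4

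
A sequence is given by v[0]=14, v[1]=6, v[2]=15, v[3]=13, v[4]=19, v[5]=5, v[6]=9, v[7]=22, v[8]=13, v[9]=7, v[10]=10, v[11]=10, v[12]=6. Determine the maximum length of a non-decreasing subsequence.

4

Let dp[i] be the length of the longest such subsequence ending at index i:
i:      0  1  2  3  4  5  6  7  8  9 10 11 12
v[i]:  14  6 15 13 19  5  9 22 13  7 10 10  6
dp:     1  1  2  2  3  1  2  4  3  2  3  4  2
Maximum dp value is 4.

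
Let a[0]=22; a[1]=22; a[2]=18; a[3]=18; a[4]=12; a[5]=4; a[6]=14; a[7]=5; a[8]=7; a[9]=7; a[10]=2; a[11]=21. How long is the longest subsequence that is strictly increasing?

4

Track the smallest tail for each achievable length (strict):
22 → extends → [22]
22 → already a tail → [22]
18 → replaces 22 → [18]
18 → already a tail → [18]
12 → replaces 18 → [12]
4 → replaces 12 → [4]
14 → extends → [4, 14]
5 → replaces 14 → [4, 5]
7 → extends → [4, 5, 7]
7 → already a tail → [4, 5, 7]
2 → replaces 4 → [2, 5, 7]
21 → extends → [2, 5, 7, 21]
Four tails, so the longest strictly increasing subsequence has length 4 (e.g. 4, 5, 7, 21).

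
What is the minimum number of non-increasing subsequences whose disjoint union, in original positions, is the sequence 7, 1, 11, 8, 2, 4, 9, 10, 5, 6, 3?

5

The minimum number of non-increasing subsequences covering a sequence equals the length of its longest strictly increasing subsequence.
LIS length is 5 (e.g. 1, 2, 4, 9, 10), so 5 piles are needed.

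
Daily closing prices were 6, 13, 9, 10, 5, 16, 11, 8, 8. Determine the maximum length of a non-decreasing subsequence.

4

Track the smallest tail for each achievable length (allowing ties):
6 → extends → [6]
13 → extends → [6, 13]
9 → replaces 13 → [6, 9]
10 → extends → [6, 9, 10]
5 → replaces 6 → [5, 9, 10]
16 → extends → [5, 9, 10, 16]
11 → replaces 16 → [5, 9, 10, 11]
8 → replaces 9 → [5, 8, 10, 11]
8 → replaces 10 → [5, 8, 8, 11]
Four tails, so the longest non-decreasing subsequence has length 4 (e.g. 6, 9, 10, 16).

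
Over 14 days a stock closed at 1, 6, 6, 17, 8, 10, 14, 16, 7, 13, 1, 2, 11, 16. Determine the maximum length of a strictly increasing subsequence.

6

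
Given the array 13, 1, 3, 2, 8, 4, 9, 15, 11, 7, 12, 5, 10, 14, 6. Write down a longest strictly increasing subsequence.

Patience tails give the LIS length; then backtrack through the dp parents:
13 → extends → [13]
1 → replaces 13 → [1]
3 → extends → [1, 3]
2 → replaces 3 → [1, 2]
8 → extends → [1, 2, 8]
4 → replaces 8 → [1, 2, 4]
9 → extends → [1, 2, 4, 9]
15 → extends → [1, 2, 4, 9, 15]
11 → replaces 15 → [1, 2, 4, 9, 11]
7 → replaces 9 → [1, 2, 4, 7, 11]
12 → extends → [1, 2, 4, 7, 11, 12]
5 → replaces 7 → [1, 2, 4, 5, 11, 12]
10 → replaces 11 → [1, 2, 4, 5, 10, 12]
14 → extends → [1, 2, 4, 5, 10, 12, 14]
6 → replaces 10 → [1, 2, 4, 5, 6, 12, 14]
Length 7; one witness is 1, 3, 8, 9, 11, 12, 14.

1, 3, 8, 9, 11, 12, 14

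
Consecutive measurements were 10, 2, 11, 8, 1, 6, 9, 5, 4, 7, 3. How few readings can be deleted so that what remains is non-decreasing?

8

Fewest deletions = n − (longest non-decreasing subsequence).
i:      1  2  3  4  5  6  7  8  9 10 11
a[i]:  10  2 11  8  1  6  9  5  4  7  3
dp:     1  1  2  2  1  2  3  2  2  3  2
max dp = 3, so deletions = 11 − 3 = 8.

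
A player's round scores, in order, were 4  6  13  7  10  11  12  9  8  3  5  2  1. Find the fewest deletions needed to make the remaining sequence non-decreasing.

Fewest deletions = n − (longest non-decreasing subsequence).
Patience tails:
4 → extends → [4]
6 → extends → [4, 6]
13 → extends → [4, 6, 13]
7 → replaces 13 → [4, 6, 7]
10 → extends → [4, 6, 7, 10]
11 → extends → [4, 6, 7, 10, 11]
12 → extends → [4, 6, 7, 10, 11, 12]
9 → replaces 10 → [4, 6, 7, 9, 11, 12]
8 → replaces 9 → [4, 6, 7, 8, 11, 12]
3 → replaces 4 → [3, 6, 7, 8, 11, 12]
5 → replaces 6 → [3, 5, 7, 8, 11, 12]
2 → replaces 3 → [2, 5, 7, 8, 11, 12]
1 → replaces 2 → [1, 5, 7, 8, 11, 12]
Longest non-decreasing subsequence has length 6, so deletions = 13 − 6 = 7.

7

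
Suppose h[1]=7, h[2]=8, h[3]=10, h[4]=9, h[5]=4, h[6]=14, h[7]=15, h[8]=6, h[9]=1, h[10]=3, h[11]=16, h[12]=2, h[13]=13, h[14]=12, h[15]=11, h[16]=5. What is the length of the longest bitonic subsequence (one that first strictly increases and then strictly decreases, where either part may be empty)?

10

inc[i] = longest strictly increasing subsequence ending at i; dec[i] = longest strictly decreasing subsequence starting at i:
i:      1  2  3  4  5  6  7  8  9 10 11 12 13 14 15 16
h[i]:   7  8 10  9  4 14 15  6  1  3 16  2 13 12 11  5
inc:    1  2  3  3  1  4  5  2  1  2  6  2  4  4  4  3
dec:    4  4  5  4  3  5  5  3  1  2  5  1  4  3  2  1
Best peak at i=11 (value 16): inc=6, dec=5, length 6+5−1 = 10.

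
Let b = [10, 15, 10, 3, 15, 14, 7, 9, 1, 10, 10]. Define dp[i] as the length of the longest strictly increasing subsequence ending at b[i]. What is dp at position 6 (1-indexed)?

2

dp[i] = 1 + max{dp[j] : j<i, b[j]<b[i]} (or 1 if no such j):
i:      1  2  3  4  5  6  7  8  9 10 11
b[i]:  10 15 10  3 15 14  7  9  1 10 10
dp:     1  2  1  1  2  2  2  3  1  4  4
At index 6 the value is 2.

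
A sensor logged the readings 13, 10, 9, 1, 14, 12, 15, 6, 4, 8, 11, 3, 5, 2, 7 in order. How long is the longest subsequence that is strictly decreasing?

7

Negate each value so 'decreasing' becomes 'increasing', then run patience tails on the negated sequence:
-13 → extends → [-13]
-10 → extends → [-13, -10]
-9 → extends → [-13, -10, -9]
-1 → extends → [-13, -10, -9, -1]
-14 → replaces -13 → [-14, -10, -9, -1]
-12 → replaces -10 → [-14, -12, -9, -1]
-15 → replaces -14 → [-15, -12, -9, -1]
-6 → replaces -1 → [-15, -12, -9, -6]
-4 → extends → [-15, -12, -9, -6, -4]
-8 → replaces -6 → [-15, -12, -9, -8, -4]
-11 → replaces -9 → [-15, -12, -11, -8, -4]
-3 → extends → [-15, -12, -11, -8, -4, -3]
-5 → replaces -4 → [-15, -12, -11, -8, -5, -3]
-2 → extends → [-15, -12, -11, -8, -5, -3, -2]
-7 → replaces -5 → [-15, -12, -11, -8, -7, -3, -2]
Seven tails, so the longest strictly decreasing subsequence of the original has length 7.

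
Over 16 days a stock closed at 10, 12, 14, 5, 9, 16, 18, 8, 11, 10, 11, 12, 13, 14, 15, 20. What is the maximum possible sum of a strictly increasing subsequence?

109

Let S[i] be the best sum of a strictly increasing subsequence ending at i:
i:       1   2   3   4   5   6   7   8   9  10  11  12  13  14  15  16
a[i]:   10  12  14   5   9  16  18   8  11  10  11  12  13  14  15  20
S:      10  22  36   5  14  52  70  13  25  24  35  47  60  74  89 109
Maximum is 109 (e.g. 5 + 9 + 10 + 11 + 12 + 13 + 14 + 15 + 20).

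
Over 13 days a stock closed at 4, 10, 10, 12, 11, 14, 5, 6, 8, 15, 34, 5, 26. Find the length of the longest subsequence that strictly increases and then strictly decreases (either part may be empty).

7

inc[i] = longest strictly increasing subsequence ending at i; dec[i] = longest strictly decreasing subsequence starting at i:
i:      1  2  3  4  5  6  7  8  9 10 11 12 13
a[i]:   4 10 10 12 11 14  5  6  8 15 34  5 26
inc:    1  2  2  3  3  4  2  3  4  5  6  2  6
dec:    1  3  3  4  3  3  1  2  2  2  2  1  1
Best peak at i=11 (value 34): inc=6, dec=2, length 6+2−1 = 7.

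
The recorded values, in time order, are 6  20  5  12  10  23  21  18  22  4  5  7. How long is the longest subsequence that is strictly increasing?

4

Let dp[i] be the length of the longest such subsequence ending at index i:
i:      1  2  3  4  5  6  7  8  9 10 11 12
a[i]:   6 20  5 12 10 23 21 18 22  4  5  7
dp:     1  2  1  2  2  3  3  3  4  1  2  3
Maximum dp value is 4.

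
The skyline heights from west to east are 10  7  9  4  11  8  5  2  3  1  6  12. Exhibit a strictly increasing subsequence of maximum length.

Patience tails give the LIS length; then backtrack through the dp parents:
10 → extends → [10]
7 → replaces 10 → [7]
9 → extends → [7, 9]
4 → replaces 7 → [4, 9]
11 → extends → [4, 9, 11]
8 → replaces 9 → [4, 8, 11]
5 → replaces 8 → [4, 5, 11]
2 → replaces 4 → [2, 5, 11]
3 → replaces 5 → [2, 3, 11]
1 → replaces 2 → [1, 3, 11]
6 → replaces 11 → [1, 3, 6]
12 → extends → [1, 3, 6, 12]
Length 4; one witness is 7, 9, 11, 12.

7, 9, 11, 12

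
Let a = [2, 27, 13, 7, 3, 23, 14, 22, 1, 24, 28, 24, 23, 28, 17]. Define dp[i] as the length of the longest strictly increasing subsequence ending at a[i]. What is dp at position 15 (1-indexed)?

dp[i] = 1 + max{dp[j] : j<i, a[j]<a[i]} (or 1 if no such j):
i:      1  2  3  4  5  6  7  8  9 10 11 12 13 14 15
a[i]:   2 27 13  7  3 23 14 22  1 24 28 24 23 28 17
dp:     1  2  2  2  2  3  3  4  1  5  6  5  5  6  4
At index 15 the value is 4.

4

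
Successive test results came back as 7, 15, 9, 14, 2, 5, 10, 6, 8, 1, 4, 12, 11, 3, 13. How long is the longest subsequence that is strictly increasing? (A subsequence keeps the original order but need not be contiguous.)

Track the smallest tail for each achievable length (strict):
7 → extends → [7]
15 → extends → [7, 15]
9 → replaces 15 → [7, 9]
14 → extends → [7, 9, 14]
2 → replaces 7 → [2, 9, 14]
5 → replaces 9 → [2, 5, 14]
10 → replaces 14 → [2, 5, 10]
6 → replaces 10 → [2, 5, 6]
8 → extends → [2, 5, 6, 8]
1 → replaces 2 → [1, 5, 6, 8]
4 → replaces 5 → [1, 4, 6, 8]
12 → extends → [1, 4, 6, 8, 12]
11 → replaces 12 → [1, 4, 6, 8, 11]
3 → replaces 4 → [1, 3, 6, 8, 11]
13 → extends → [1, 3, 6, 8, 11, 13]
Six tails, so the longest strictly increasing subsequence has length 6 (e.g. 2, 5, 6, 8, 12, 13).

6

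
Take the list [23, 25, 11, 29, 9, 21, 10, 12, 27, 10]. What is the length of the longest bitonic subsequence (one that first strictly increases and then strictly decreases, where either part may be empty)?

6

inc[i] = longest strictly increasing subsequence ending at i; dec[i] = longest strictly decreasing subsequence starting at i:
i:      1  2  3  4  5  6  7  8  9 10
a[i]:  23 25 11 29  9 21 10 12 27 10
inc:    1  2  1  3  1  2  2  3  4  2
dec:    4  4  2  4  1  3  1  2  2  1
Best peak at i=4 (value 29): inc=3, dec=4, length 3+4−1 = 6.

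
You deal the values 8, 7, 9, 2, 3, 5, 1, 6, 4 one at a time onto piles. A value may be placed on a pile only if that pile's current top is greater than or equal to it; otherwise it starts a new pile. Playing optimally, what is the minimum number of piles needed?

Place each on the leftmost legal pile:
8 → new pile 1 (tops now [8])
7 → pile 1 (tops now [7])
9 → new pile 2 (tops now [7, 9])
2 → pile 1 (tops now [2, 9])
3 → pile 2 (tops now [2, 3])
5 → new pile 3 (tops now [2, 3, 5])
1 → pile 1 (tops now [1, 3, 5])
6 → new pile 4 (tops now [1, 3, 5, 6])
4 → pile 3 (tops now [1, 3, 4, 6])
Four piles.

4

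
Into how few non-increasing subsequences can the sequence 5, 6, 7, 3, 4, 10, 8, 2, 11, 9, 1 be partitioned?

5

Place each on the leftmost legal pile:
5 → new pile 1 (tops now [5])
6 → new pile 2 (tops now [5, 6])
7 → new pile 3 (tops now [5, 6, 7])
3 → pile 1 (tops now [3, 6, 7])
4 → pile 2 (tops now [3, 4, 7])
10 → new pile 4 (tops now [3, 4, 7, 10])
8 → pile 4 (tops now [3, 4, 7, 8])
2 → pile 1 (tops now [2, 4, 7, 8])
11 → new pile 5 (tops now [2, 4, 7, 8, 11])
9 → pile 5 (tops now [2, 4, 7, 8, 9])
1 → pile 1 (tops now [1, 4, 7, 8, 9])
Five piles.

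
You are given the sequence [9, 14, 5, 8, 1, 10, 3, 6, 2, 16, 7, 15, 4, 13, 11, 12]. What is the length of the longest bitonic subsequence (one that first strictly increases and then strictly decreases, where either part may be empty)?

7

inc[i] = longest strictly increasing subsequence ending at i; dec[i] = longest strictly decreasing subsequence starting at i:
i:      1  2  3  4  5  6  7  8  9 10 11 12 13 14 15 16
a[i]:   9 14  5  8  1 10  3  6  2 16  7 15  4 13 11 12
inc:    1  2  1  2  1  3  2  3  2  4  4  5  3  5  5  6
dec:    4  4  3  3  1  3  2  2  1  4  2  3  1  2  1  1
Best peak at i=10 (value 16): inc=4, dec=4, length 4+4−1 = 7.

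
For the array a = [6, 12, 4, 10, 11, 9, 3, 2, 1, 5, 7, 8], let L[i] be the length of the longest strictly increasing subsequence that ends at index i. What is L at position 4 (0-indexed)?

3

dp[i] = 1 + max{dp[j] : j<i, a[j]<a[i]} (or 1 if no such j):
i:      0  1  2  3  4  5  6  7  8  9 10 11
a[i]:   6 12  4 10 11  9  3  2  1  5  7  8
dp:     1  2  1  2  3  2  1  1  1  2  3  4
At index 4 the value is 3.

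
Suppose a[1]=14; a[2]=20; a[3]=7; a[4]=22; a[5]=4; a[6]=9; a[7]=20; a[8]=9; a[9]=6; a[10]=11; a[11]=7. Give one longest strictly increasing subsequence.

14, 20, 22

Patience tails give the LIS length; then backtrack through the dp parents:
14 → extends → [14]
20 → extends → [14, 20]
7 → replaces 14 → [7, 20]
22 → extends → [7, 20, 22]
4 → replaces 7 → [4, 20, 22]
9 → replaces 20 → [4, 9, 22]
20 → replaces 22 → [4, 9, 20]
9 → already a tail → [4, 9, 20]
6 → replaces 9 → [4, 6, 20]
11 → replaces 20 → [4, 6, 11]
7 → replaces 11 → [4, 6, 7]
Length 3; one witness is 14, 20, 22.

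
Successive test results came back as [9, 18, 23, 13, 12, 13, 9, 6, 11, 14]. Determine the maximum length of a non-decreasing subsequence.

4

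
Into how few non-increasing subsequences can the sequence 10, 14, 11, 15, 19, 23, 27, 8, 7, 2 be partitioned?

6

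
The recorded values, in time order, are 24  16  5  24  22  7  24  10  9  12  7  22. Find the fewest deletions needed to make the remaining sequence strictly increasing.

7

Fewest deletions = n − (longest strictly increasing subsequence).
Patience tails:
24 → extends → [24]
16 → replaces 24 → [16]
5 → replaces 16 → [5]
24 → extends → [5, 24]
22 → replaces 24 → [5, 22]
7 → replaces 22 → [5, 7]
24 → extends → [5, 7, 24]
10 → replaces 24 → [5, 7, 10]
9 → replaces 10 → [5, 7, 9]
12 → extends → [5, 7, 9, 12]
7 → already a tail → [5, 7, 9, 12]
22 → extends → [5, 7, 9, 12, 22]
Longest strictly increasing subsequence has length 5, so deletions = 12 − 5 = 7.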